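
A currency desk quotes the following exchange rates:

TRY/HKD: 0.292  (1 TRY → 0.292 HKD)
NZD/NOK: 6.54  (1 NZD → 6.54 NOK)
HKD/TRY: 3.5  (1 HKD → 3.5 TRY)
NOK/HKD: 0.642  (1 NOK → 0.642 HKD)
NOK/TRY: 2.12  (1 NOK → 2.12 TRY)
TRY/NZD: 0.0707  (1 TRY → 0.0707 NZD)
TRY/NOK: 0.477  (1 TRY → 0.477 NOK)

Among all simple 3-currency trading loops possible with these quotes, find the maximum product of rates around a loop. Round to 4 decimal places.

HKD→TRY→NOK→HKD: 3.5 × 0.477 × 0.642 = 1.07182
TRY→NZD→NOK→TRY: 0.0707 × 6.54 × 2.12 = 0.98024
Maximum is HKD→TRY→NOK→HKD at 1.0718; arbitrage exists.

1.0718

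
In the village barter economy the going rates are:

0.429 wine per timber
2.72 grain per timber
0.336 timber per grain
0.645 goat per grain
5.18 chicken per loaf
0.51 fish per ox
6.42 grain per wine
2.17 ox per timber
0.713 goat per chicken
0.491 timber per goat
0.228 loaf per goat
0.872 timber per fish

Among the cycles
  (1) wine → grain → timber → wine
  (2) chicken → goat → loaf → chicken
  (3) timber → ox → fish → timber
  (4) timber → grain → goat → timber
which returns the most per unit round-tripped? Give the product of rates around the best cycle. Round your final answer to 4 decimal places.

(1) 6.42 × 0.336 × 0.429 = 0.92540
(2) 0.713 × 0.228 × 5.18 = 0.84208
(3) 2.17 × 0.51 × 0.872 = 0.96504
(4) 2.72 × 0.645 × 0.491 = 0.86141
Highest is cycle (3) at 0.9650 (≤1, no arbitrage).

0.9650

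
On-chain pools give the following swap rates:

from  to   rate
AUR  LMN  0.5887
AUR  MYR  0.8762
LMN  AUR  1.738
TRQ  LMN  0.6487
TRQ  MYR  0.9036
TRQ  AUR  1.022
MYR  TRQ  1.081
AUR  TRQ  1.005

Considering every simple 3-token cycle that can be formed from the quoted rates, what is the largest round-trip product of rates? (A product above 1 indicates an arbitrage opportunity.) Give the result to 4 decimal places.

AUR→TRQ→LMN→AUR: 1.005 × 0.6487 × 1.738 = 1.13308
AUR→MYR→TRQ→AUR: 0.8762 × 1.081 × 1.022 = 0.96801
Maximum is AUR→TRQ→LMN→AUR at 1.1331; arbitrage exists.

1.1331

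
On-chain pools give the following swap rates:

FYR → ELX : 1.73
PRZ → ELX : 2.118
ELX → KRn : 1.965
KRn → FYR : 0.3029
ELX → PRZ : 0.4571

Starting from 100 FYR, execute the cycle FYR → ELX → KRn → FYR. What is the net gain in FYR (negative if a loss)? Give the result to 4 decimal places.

2.9693

100 FYR × 1.73 = 173 ELX
173 ELX × 1.965 = 339.945 KRn
339.945 KRn × 0.3029 = 102.9693405 FYR
Net change: 102.9693405 − 100 = 2.9693405 FYR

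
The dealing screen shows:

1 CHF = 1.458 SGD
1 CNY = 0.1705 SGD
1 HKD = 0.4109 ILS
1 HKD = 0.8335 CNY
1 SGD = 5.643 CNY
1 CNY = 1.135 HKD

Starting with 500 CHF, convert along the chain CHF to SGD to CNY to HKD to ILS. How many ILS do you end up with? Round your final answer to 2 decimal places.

500 CHF × 1.458 = 729 SGD
729 SGD × 5.643 = 4113.747 CNY
4113.747 CNY × 1.135 = 4669.102845 HKD
4669.102845 HKD × 0.4109 = 1918.5343590105 ILS

1918.53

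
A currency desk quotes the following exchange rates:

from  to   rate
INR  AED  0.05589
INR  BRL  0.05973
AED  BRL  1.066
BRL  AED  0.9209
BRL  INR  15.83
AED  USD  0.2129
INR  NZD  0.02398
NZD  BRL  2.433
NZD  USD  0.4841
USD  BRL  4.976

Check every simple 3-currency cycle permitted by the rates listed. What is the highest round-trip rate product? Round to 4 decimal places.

0.9756

AED→USD→BRL→AED: 0.2129 × 4.976 × 0.9209 = 0.97559
AED→BRL→INR→AED: 1.066 × 15.83 × 0.05589 = 0.94313
INR→NZD→BRL→INR: 0.02398 × 2.433 × 15.83 = 0.92358
Maximum is AED→USD→BRL→AED at 0.9756; no arbitrage — every cycle loses value.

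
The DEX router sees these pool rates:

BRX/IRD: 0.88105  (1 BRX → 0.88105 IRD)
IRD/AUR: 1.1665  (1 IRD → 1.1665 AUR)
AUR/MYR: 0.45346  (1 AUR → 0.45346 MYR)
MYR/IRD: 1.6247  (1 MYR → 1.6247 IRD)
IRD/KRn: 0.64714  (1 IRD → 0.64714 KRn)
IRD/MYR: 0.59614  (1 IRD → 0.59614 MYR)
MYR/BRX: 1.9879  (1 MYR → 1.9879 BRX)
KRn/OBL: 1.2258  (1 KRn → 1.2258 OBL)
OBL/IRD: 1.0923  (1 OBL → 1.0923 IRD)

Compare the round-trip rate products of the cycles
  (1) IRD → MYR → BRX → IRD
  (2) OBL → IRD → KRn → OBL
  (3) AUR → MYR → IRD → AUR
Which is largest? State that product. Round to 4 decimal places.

1.0441

(1) 0.59614 × 1.9879 × 0.88105 = 1.04410
(2) 1.0923 × 0.64714 × 1.2258 = 0.86648
(3) 0.45346 × 1.6247 × 1.1665 = 0.85940
Highest is cycle (1) at 1.0441 (>1, arbitrage).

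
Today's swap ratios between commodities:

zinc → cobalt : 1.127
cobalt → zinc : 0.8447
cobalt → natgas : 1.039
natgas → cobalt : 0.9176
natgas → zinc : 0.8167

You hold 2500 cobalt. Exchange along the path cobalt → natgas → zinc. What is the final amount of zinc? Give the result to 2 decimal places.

2121.38

2500 cobalt × 1.039 = 2597.5 natgas
2597.5 natgas × 0.8167 = 2121.37825 zinc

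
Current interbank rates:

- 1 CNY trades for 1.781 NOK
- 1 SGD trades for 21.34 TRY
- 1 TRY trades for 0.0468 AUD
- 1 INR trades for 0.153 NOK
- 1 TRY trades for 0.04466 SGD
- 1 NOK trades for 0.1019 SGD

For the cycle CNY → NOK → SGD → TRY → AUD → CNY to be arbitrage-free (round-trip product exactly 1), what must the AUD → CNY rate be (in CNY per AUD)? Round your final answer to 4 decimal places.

Known legs of the cycle: 1.781 × 0.1019 × 21.34 × 0.0468 = 0.1812501487368
For no arbitrage the full-cycle product must be 1, so the missing rate is 1 / 0.1812501487368 ≈ 5.517237.

5.5172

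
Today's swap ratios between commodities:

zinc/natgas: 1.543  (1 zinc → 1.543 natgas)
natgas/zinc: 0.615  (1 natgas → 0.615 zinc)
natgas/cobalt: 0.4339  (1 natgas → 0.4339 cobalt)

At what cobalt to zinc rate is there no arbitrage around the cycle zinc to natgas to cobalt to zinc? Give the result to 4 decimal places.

1.4936

Known legs of the cycle: 1.543 × 0.4339 = 0.6695077
For no arbitrage the full-cycle product must be 1, so the missing rate is 1 / 0.6695077 ≈ 1.493635.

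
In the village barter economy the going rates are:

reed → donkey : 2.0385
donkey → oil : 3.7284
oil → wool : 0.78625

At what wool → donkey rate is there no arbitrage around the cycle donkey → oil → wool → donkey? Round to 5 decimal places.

0.34113

Known legs of the cycle: 3.7284 × 0.78625 = 2.9314545
For no arbitrage the full-cycle product must be 1, so the missing rate is 1 / 2.9314545 ≈ 0.3411276.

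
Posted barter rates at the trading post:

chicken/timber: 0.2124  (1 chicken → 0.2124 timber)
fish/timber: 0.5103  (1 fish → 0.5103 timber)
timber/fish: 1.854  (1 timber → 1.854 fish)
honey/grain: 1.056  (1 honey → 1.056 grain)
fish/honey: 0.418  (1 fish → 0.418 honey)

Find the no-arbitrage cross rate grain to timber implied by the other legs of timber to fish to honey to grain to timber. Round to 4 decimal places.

1.2219

Known legs of the cycle: 1.854 × 0.418 × 1.056 = 0.818370432
For no arbitrage the full-cycle product must be 1, so the missing rate is 1 / 0.818370432 ≈ 1.221941.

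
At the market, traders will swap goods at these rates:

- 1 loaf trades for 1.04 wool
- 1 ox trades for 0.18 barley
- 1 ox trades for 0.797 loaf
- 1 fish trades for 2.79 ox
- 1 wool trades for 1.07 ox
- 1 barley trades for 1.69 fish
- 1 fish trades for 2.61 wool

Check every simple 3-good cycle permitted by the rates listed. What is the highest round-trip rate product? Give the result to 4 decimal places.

wool→ox→loaf→wool: 1.07 × 0.797 × 1.04 = 0.88690
fish→ox→barley→fish: 2.79 × 0.18 × 1.69 = 0.84872
Maximum is wool→ox→loaf→wool at 0.8869; no arbitrage — every cycle loses value.

0.8869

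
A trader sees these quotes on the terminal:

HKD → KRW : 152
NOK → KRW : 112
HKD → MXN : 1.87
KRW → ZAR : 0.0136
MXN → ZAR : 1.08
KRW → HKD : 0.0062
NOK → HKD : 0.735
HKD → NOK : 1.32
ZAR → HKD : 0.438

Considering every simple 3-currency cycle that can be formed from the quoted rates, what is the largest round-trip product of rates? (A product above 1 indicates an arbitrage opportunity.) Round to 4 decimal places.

0.9166

KRW→HKD→NOK→KRW: 0.0062 × 1.32 × 112 = 0.91661
KRW→ZAR→HKD→KRW: 0.0136 × 0.438 × 152 = 0.90543
MXN→ZAR→HKD→MXN: 1.08 × 0.438 × 1.87 = 0.88458
Maximum is KRW→HKD→NOK→KRW at 0.9166; no arbitrage — every cycle loses value.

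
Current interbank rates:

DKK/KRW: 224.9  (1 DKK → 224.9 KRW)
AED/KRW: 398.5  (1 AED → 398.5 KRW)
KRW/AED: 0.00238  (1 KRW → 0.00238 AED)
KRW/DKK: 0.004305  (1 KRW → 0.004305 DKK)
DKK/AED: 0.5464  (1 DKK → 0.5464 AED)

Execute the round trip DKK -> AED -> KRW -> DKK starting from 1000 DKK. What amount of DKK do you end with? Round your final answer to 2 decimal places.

937.37

1000 DKK × 0.5464 = 546.4 AED
546.4 AED × 398.5 = 217740.4 KRW
217740.4 KRW × 0.004305 = 937.372422 DKK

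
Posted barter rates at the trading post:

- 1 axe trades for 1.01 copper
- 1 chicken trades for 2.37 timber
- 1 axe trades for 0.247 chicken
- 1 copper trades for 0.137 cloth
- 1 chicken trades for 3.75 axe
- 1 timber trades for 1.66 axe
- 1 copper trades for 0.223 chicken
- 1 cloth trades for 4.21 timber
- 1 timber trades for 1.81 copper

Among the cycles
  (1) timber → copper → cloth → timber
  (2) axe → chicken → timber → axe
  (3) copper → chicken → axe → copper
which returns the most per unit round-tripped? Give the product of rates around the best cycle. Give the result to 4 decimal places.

(1) 1.81 × 0.137 × 4.21 = 1.04395
(2) 0.247 × 2.37 × 1.66 = 0.97175
(3) 0.223 × 3.75 × 1.01 = 0.84461
Highest is cycle (1) at 1.0440 (>1, arbitrage).

1.0440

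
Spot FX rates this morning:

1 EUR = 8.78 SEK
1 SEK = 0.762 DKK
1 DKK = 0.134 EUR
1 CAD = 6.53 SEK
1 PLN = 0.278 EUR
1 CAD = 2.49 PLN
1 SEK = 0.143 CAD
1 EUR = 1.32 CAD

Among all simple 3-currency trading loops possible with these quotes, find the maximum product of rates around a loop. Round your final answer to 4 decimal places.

CAD→PLN→EUR→CAD: 2.49 × 0.278 × 1.32 = 0.91373
SEK→DKK→EUR→SEK: 0.762 × 0.134 × 8.78 = 0.89651
Maximum is CAD→PLN→EUR→CAD at 0.9137; no arbitrage — every cycle loses value.

0.9137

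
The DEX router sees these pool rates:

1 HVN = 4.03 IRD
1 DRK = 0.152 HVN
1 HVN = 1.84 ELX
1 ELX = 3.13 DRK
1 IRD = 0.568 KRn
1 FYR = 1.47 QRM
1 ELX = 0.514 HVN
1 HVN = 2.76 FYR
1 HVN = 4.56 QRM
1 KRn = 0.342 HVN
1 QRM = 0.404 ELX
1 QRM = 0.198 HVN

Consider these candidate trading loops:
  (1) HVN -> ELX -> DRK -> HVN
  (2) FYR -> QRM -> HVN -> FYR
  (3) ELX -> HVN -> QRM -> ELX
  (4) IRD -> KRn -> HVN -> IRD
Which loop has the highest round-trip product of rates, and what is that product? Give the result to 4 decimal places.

0.9469

(1) 1.84 × 3.13 × 0.152 = 0.87540
(2) 1.47 × 0.198 × 2.76 = 0.80333
(3) 0.514 × 4.56 × 0.404 = 0.94691
(4) 0.568 × 0.342 × 4.03 = 0.78285
Highest is cycle (3) at 0.9469 (≤1, no arbitrage).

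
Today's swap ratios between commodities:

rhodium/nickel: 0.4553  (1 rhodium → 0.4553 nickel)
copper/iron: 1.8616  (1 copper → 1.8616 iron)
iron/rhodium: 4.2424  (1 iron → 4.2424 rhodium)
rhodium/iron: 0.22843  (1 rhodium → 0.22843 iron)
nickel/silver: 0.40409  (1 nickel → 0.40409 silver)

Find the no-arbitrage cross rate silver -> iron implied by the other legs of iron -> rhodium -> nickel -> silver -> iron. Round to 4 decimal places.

Known legs of the cycle: 4.2424 × 0.4553 × 0.40409 = 0.7805259877048
For no arbitrage the full-cycle product must be 1, so the missing rate is 1 / 0.7805259877048 ≈ 1.281187.

1.2812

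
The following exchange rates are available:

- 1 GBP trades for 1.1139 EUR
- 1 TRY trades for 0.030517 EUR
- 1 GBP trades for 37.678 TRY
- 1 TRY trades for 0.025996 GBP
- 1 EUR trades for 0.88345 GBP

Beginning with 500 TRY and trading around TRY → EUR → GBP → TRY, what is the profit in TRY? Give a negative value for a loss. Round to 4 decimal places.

500 TRY × 0.030517 = 15.2585 EUR
15.2585 EUR × 0.88345 = 13.480121825 GBP
13.480121825 GBP × 37.678 = 507.90403012235 TRY
Net change: 507.90403012235 − 500 = 7.90403012235 TRY

7.9040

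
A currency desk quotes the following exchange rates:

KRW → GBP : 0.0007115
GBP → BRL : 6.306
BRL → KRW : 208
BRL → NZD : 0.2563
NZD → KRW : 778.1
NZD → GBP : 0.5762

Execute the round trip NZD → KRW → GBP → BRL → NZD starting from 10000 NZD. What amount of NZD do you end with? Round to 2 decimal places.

8947.73

10000 NZD × 778.1 = 7781000 KRW
7781000 KRW × 0.0007115 = 5536.1815 GBP
5536.1815 GBP × 6.306 = 34911.160539 BRL
34911.160539 BRL × 0.2563 = 8947.7304461457 NZD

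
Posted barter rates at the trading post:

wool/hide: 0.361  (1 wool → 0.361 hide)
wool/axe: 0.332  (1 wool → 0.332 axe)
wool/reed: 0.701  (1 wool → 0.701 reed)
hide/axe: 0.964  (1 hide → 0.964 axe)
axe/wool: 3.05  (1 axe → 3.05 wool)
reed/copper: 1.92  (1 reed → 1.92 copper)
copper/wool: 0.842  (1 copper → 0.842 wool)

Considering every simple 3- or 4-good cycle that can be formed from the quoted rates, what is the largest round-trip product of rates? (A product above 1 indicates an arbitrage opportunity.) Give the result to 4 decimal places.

wool→reed→copper→wool: 0.701 × 1.92 × 0.842 = 1.13326
axe→wool→hide→axe: 3.05 × 0.361 × 0.964 = 1.06141
Maximum is wool→reed→copper→wool at 1.1333; arbitrage exists.

1.1333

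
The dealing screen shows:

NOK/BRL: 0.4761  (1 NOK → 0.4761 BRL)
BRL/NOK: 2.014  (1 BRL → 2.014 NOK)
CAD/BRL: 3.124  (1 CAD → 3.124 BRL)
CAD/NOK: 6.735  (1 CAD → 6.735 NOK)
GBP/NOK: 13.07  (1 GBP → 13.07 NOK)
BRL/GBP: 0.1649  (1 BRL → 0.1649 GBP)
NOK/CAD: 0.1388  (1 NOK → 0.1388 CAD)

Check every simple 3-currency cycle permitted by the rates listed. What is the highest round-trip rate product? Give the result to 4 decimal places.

1.0261

GBP→NOK→BRL→GBP: 13.07 × 0.4761 × 0.1649 = 1.02611
NOK→CAD→BRL→NOK: 0.1388 × 3.124 × 2.014 = 0.87329
Maximum is GBP→NOK→BRL→GBP at 1.0261; arbitrage exists.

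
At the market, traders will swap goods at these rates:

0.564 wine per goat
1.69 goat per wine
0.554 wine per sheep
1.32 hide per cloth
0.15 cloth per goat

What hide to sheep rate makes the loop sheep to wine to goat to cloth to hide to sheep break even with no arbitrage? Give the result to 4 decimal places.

5.3943

Known legs of the cycle: 0.554 × 1.69 × 0.15 × 1.32 = 0.18537948
For no arbitrage the full-cycle product must be 1, so the missing rate is 1 / 0.18537948 ≈ 5.394340.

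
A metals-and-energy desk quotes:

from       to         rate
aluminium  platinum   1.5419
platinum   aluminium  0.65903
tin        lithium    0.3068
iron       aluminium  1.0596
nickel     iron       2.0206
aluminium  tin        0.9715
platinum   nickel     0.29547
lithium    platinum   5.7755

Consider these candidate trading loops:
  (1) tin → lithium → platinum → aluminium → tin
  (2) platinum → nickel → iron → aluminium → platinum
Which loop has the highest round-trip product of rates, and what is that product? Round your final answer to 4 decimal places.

(1) 0.3068 × 5.7755 × 0.65903 × 0.9715 = 1.13447
(2) 0.29547 × 2.0206 × 1.0596 × 1.5419 = 0.97542
Highest is cycle (1) at 1.1345 (>1, arbitrage).

1.1345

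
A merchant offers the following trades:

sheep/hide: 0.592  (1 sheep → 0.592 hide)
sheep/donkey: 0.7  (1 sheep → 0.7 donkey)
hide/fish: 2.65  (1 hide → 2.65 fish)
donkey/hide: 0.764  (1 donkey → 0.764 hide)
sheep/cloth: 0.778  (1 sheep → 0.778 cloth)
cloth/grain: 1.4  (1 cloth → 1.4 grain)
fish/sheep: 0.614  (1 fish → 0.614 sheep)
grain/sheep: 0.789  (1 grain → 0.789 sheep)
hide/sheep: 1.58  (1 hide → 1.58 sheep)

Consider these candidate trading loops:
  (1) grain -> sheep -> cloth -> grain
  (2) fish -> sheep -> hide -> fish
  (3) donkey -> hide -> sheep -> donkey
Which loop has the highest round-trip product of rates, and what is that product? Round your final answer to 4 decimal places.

(1) 0.789 × 0.778 × 1.4 = 0.85938
(2) 0.614 × 0.592 × 2.65 = 0.96324
(3) 0.764 × 1.58 × 0.7 = 0.84498
Highest is cycle (2) at 0.9632 (≤1, no arbitrage).

0.9632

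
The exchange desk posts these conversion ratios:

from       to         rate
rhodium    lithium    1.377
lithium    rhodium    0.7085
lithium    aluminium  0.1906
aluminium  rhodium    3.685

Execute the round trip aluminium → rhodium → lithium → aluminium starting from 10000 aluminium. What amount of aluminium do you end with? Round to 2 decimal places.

9671.51

10000 aluminium × 3.685 = 36850 rhodium
36850 rhodium × 1.377 = 50742.45 lithium
50742.45 lithium × 0.1906 = 9671.51097 aluminium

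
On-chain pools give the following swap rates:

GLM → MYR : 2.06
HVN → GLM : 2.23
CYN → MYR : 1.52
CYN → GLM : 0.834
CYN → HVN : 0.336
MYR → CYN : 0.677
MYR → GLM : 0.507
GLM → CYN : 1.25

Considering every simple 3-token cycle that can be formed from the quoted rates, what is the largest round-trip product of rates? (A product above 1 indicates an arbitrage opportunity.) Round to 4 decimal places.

1.1631

CYN→GLM→MYR→CYN: 0.834 × 2.06 × 0.677 = 1.16311
CYN→MYR→GLM→CYN: 1.52 × 0.507 × 1.25 = 0.96330
CYN→HVN→GLM→CYN: 0.336 × 2.23 × 1.25 = 0.93660
Maximum is CYN→GLM→MYR→CYN at 1.1631; arbitrage exists.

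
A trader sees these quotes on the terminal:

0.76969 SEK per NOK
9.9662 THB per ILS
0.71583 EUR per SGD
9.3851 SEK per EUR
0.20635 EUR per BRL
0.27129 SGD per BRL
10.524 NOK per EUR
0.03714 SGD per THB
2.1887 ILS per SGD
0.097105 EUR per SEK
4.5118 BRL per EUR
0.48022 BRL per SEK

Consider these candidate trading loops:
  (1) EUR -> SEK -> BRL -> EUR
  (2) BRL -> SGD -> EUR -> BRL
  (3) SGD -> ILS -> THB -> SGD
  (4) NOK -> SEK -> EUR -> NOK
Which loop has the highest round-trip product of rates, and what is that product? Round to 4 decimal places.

0.9300

(1) 9.3851 × 0.48022 × 0.20635 = 0.93000
(2) 0.27129 × 0.71583 × 4.5118 = 0.87618
(3) 2.1887 × 9.9662 × 0.03714 = 0.81014
(4) 0.76969 × 0.097105 × 10.524 = 0.78657
Highest is cycle (1) at 0.9300 (≤1, no arbitrage).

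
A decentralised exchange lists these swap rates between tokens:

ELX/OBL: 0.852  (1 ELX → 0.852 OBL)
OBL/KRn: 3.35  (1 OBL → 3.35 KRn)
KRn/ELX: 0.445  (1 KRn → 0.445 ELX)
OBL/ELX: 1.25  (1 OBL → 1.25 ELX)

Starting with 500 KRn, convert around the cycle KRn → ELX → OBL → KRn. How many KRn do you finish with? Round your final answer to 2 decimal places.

500 KRn × 0.445 = 222.5 ELX
222.5 ELX × 0.852 = 189.57 OBL
189.57 OBL × 3.35 = 635.0595 KRn

635.06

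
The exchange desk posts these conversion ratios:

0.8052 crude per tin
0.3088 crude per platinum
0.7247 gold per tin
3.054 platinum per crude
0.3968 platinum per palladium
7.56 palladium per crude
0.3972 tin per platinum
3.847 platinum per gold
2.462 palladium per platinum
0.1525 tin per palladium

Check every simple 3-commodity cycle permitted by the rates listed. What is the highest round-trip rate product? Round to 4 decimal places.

tin→gold→platinum→tin: 0.7247 × 3.847 × 0.3972 = 1.10736
tin→crude→platinum→tin: 0.8052 × 3.054 × 0.3972 = 0.97675
tin→crude→palladium→tin: 0.8052 × 7.56 × 0.1525 = 0.92832
palladium→platinum→crude→palladium: 0.3968 × 0.3088 × 7.56 = 0.92634
Maximum is tin→gold→platinum→tin at 1.1074; arbitrage exists.

1.1074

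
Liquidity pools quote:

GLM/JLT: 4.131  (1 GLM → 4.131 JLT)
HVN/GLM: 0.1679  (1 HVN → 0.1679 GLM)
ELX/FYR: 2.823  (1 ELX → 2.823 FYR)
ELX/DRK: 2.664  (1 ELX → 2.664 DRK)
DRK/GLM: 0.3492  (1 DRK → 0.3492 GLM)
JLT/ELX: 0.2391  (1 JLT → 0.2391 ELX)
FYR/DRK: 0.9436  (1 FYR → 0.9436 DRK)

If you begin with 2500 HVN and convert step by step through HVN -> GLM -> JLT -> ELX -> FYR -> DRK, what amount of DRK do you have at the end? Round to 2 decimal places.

1104.39

2500 HVN × 0.1679 = 419.75 GLM
419.75 GLM × 4.131 = 1733.98725 JLT
1733.98725 JLT × 0.2391 = 414.596351475 ELX
414.596351475 ELX × 2.823 = 1170.405500213925 FYR
1170.405500213925 FYR × 0.9436 = 1104.39463000185963 DRK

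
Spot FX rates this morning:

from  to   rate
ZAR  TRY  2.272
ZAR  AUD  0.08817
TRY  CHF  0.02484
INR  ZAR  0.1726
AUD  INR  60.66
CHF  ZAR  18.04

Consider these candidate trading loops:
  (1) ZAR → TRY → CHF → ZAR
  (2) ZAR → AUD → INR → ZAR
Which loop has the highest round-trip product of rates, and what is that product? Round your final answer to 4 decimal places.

1.0181

(1) 2.272 × 0.02484 × 18.04 = 1.01811
(2) 0.08817 × 60.66 × 0.1726 = 0.92313
Highest is cycle (1) at 1.0181 (>1, arbitrage).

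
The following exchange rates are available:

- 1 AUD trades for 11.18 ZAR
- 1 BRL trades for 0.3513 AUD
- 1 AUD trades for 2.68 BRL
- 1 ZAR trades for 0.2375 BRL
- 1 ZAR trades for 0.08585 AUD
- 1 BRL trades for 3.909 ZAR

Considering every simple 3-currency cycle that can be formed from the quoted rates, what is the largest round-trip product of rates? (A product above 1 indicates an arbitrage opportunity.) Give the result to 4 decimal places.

AUD→ZAR→BRL→AUD: 11.18 × 0.2375 × 0.3513 = 0.93279
AUD→BRL→ZAR→AUD: 2.68 × 3.909 × 0.08585 = 0.89937
Maximum is AUD→ZAR→BRL→AUD at 0.9328; no arbitrage — every cycle loses value.

0.9328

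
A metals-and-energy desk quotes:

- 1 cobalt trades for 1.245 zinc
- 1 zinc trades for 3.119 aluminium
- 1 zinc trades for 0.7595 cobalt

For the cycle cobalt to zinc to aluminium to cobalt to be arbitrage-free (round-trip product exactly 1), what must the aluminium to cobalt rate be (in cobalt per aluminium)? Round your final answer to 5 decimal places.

Known legs of the cycle: 1.245 × 3.119 = 3.883155
For no arbitrage the full-cycle product must be 1, so the missing rate is 1 / 3.883155 ≈ 0.2575226.

0.25752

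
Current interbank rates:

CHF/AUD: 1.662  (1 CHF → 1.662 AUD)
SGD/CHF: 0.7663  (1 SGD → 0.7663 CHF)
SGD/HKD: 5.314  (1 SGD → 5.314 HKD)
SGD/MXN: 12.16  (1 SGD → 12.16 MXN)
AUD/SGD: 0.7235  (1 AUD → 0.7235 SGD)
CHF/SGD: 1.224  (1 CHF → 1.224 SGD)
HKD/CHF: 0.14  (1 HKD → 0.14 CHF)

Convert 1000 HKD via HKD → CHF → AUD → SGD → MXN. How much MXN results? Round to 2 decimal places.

2047.06

1000 HKD × 0.14 = 140 CHF
140 CHF × 1.662 = 232.68 AUD
232.68 AUD × 0.7235 = 168.34398 SGD
168.34398 SGD × 12.16 = 2047.0627968 MXN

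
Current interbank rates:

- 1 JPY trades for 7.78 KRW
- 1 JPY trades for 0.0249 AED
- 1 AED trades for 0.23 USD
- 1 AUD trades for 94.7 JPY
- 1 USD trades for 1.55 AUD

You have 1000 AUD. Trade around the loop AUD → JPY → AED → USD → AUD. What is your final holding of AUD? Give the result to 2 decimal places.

840.64

1000 AUD × 94.7 = 94700 JPY
94700 JPY × 0.0249 = 2358.03 AED
2358.03 AED × 0.23 = 542.3469 USD
542.3469 USD × 1.55 = 840.637695 AUD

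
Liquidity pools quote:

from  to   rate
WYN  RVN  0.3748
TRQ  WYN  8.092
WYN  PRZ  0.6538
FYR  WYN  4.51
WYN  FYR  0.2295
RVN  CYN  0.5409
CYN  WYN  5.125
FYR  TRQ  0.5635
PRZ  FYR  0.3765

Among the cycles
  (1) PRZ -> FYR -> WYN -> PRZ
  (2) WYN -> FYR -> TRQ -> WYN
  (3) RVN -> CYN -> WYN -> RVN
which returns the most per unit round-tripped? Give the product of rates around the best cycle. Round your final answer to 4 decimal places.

1.1102

(1) 0.3765 × 4.51 × 0.6538 = 1.11016
(2) 0.2295 × 0.5635 × 8.092 = 1.04648
(3) 0.5409 × 5.125 × 0.3748 = 1.03899
Highest is cycle (1) at 1.1102 (>1, arbitrage).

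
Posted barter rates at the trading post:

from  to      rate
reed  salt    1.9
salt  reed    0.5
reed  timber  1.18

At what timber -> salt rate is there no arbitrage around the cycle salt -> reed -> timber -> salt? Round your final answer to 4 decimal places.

Known legs of the cycle: 0.5 × 1.18 = 0.59
For no arbitrage the full-cycle product must be 1, so the missing rate is 1 / 0.59 ≈ 1.694915.

1.6949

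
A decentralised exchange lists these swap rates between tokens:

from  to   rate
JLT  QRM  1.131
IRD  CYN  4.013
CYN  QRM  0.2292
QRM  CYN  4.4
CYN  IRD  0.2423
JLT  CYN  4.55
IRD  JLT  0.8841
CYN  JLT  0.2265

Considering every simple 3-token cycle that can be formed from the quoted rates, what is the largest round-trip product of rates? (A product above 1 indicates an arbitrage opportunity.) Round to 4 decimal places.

1.1272

JLT→QRM→CYN→JLT: 1.131 × 4.4 × 0.2265 = 1.12715
JLT→CYN→IRD→JLT: 4.55 × 0.2423 × 0.8841 = 0.97469
Maximum is JLT→QRM→CYN→JLT at 1.1272; arbitrage exists.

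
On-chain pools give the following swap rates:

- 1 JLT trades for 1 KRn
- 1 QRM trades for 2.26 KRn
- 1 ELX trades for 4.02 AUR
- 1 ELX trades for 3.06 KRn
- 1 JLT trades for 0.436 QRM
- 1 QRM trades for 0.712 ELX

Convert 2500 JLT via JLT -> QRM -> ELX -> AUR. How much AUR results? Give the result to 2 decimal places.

3119.84

2500 JLT × 0.436 = 1090 QRM
1090 QRM × 0.712 = 776.08 ELX
776.08 ELX × 4.02 = 3119.8416 AUR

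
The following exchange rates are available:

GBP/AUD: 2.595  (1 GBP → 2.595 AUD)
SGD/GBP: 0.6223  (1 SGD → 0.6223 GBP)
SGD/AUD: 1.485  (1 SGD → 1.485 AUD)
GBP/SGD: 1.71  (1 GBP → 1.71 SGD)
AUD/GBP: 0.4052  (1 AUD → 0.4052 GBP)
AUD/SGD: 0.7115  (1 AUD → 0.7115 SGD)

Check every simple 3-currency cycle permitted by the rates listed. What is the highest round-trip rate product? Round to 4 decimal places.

AUD→SGD→GBP→AUD: 0.7115 × 0.6223 × 2.595 = 1.14898
AUD→GBP→SGD→AUD: 0.4052 × 1.71 × 1.485 = 1.02894
Maximum is AUD→SGD→GBP→AUD at 1.1490; arbitrage exists.

1.1490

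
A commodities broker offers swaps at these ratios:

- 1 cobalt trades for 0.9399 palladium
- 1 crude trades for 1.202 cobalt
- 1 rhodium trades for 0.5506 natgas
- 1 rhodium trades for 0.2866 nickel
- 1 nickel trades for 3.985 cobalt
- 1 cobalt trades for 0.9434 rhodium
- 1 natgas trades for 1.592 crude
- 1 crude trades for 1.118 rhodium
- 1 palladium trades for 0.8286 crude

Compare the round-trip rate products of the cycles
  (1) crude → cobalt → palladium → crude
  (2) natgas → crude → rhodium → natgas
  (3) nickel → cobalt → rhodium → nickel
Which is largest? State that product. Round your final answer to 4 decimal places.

(1) 1.202 × 0.9399 × 0.8286 = 0.93612
(2) 1.592 × 1.118 × 0.5506 = 0.97999
(3) 3.985 × 0.9434 × 0.2866 = 1.07746
Highest is cycle (3) at 1.0775 (>1, arbitrage).

1.0775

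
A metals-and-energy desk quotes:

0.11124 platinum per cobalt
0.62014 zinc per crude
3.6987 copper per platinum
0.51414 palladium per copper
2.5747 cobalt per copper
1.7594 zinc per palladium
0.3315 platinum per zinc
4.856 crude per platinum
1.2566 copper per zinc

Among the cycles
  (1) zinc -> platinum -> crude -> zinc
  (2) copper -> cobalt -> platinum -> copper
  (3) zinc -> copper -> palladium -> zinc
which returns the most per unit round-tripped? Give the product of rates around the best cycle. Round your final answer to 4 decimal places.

1.1367

(1) 0.3315 × 4.856 × 0.62014 = 0.99828
(2) 2.5747 × 0.11124 × 3.6987 = 1.05934
(3) 1.2566 × 0.51414 × 1.7594 = 1.13669
Highest is cycle (3) at 1.1367 (>1, arbitrage).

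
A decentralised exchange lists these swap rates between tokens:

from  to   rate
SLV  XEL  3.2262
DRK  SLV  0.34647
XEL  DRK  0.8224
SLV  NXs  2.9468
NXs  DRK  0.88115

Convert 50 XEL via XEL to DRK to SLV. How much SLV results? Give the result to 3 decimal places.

14.247

50 XEL × 0.8224 = 41.12 DRK
41.12 DRK × 0.34647 = 14.2468464 SLV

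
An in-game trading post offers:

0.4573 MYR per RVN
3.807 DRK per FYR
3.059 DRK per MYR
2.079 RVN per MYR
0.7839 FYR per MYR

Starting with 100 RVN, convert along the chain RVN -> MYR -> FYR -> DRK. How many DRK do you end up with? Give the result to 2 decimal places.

100 RVN × 0.4573 = 45.73 MYR
45.73 MYR × 0.7839 = 35.847747 FYR
35.847747 FYR × 3.807 = 136.472372829 DRK

136.47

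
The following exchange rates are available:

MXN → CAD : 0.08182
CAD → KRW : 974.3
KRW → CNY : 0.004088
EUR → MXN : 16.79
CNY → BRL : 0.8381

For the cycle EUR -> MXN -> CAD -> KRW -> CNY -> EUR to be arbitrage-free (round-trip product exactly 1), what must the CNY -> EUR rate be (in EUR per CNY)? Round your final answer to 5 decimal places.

Known legs of the cycle: 16.79 × 0.08182 × 974.3 × 0.004088 = 5.47159269391952
For no arbitrage the full-cycle product must be 1, so the missing rate is 1 / 5.47159269391952 ≈ 0.1827621.

0.18276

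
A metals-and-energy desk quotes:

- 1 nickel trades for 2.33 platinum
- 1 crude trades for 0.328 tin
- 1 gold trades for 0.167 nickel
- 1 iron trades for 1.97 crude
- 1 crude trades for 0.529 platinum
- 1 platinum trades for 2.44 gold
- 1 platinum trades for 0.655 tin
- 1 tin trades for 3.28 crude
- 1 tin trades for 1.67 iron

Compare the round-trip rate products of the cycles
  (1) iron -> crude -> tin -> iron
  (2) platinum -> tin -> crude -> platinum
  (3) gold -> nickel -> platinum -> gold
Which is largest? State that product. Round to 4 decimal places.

1.1365

(1) 1.97 × 0.328 × 1.67 = 1.07909
(2) 0.655 × 3.28 × 0.529 = 1.13650
(3) 0.167 × 2.33 × 2.44 = 0.94943
Highest is cycle (2) at 1.1365 (>1, arbitrage).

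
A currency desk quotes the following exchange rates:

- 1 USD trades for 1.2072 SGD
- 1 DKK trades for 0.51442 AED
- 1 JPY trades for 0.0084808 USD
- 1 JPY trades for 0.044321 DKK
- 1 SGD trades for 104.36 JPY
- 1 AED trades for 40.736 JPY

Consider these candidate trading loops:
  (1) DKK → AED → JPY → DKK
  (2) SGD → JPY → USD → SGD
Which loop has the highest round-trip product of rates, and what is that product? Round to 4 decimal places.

1.0684

(1) 0.51442 × 40.736 × 0.044321 = 0.92876
(2) 104.36 × 0.0084808 × 1.2072 = 1.06844
Highest is cycle (2) at 1.0684 (>1, arbitrage).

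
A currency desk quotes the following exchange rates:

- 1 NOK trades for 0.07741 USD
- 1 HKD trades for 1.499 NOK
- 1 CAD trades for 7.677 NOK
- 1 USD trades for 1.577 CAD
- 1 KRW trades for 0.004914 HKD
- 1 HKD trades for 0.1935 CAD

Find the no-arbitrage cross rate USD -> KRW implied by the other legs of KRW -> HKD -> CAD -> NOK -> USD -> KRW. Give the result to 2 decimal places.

1769.68

Known legs of the cycle: 0.004914 × 0.1935 × 7.677 × 0.07741 = 0.00056507322507363
For no arbitrage the full-cycle product must be 1, so the missing rate is 1 / 0.00056507322507363 ≈ 1769.6822.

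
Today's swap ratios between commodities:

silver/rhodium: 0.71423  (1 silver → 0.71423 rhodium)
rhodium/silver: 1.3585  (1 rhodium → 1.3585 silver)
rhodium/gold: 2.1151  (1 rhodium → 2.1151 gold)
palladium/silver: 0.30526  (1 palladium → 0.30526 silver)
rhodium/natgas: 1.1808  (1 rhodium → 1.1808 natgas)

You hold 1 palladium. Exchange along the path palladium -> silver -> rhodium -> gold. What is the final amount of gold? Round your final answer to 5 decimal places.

0.46115

1 palladium × 0.30526 = 0.30526 silver
0.30526 silver × 0.71423 = 0.2180258498 rhodium
0.2180258498 rhodium × 2.1151 = 0.46114647491198 gold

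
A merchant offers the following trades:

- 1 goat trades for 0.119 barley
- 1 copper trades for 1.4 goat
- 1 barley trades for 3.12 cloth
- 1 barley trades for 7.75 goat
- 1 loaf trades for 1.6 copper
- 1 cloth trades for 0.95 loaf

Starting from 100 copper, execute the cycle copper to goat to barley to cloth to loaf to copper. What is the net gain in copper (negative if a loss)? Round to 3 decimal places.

100 copper × 1.4 = 140 goat
140 goat × 0.119 = 16.66 barley
16.66 barley × 3.12 = 51.9792 cloth
51.9792 cloth × 0.95 = 49.38024 loaf
49.38024 loaf × 1.6 = 79.008384 copper
Net change: 79.008384 − 100 = -20.991616 copper

-20.992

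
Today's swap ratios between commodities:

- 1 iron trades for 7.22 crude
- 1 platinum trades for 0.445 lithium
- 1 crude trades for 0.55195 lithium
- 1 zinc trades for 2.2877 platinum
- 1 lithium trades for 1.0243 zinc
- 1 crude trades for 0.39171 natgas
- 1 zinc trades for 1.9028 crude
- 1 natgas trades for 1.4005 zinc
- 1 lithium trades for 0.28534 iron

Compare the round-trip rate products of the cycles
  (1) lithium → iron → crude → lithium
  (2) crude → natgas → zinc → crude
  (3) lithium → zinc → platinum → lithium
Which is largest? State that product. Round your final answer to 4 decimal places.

1.1371

(1) 0.28534 × 7.22 × 0.55195 = 1.13710
(2) 0.39171 × 1.4005 × 1.9028 = 1.04386
(3) 1.0243 × 2.2877 × 0.445 = 1.04276
Highest is cycle (1) at 1.1371 (>1, arbitrage).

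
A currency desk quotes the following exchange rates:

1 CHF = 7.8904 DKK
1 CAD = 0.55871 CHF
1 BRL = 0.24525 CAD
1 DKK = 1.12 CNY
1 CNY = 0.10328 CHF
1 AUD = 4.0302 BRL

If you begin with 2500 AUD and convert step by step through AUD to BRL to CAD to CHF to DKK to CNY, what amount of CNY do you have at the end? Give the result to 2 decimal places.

2500 AUD × 4.0302 = 10075.5 BRL
10075.5 BRL × 0.24525 = 2471.016375 CAD
2471.016375 CAD × 0.55871 = 1380.58155887625 CHF
1380.58155887625 CHF × 7.8904 = 10893.340732157163 DKK
10893.340732157163 DKK × 1.12 = 12200.54162001602256 CNY

12200.54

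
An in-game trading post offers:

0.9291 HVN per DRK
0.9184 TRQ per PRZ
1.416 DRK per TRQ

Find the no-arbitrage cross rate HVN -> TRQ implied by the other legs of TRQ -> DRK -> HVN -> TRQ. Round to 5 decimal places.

Known legs of the cycle: 1.416 × 0.9291 = 1.3156056
For no arbitrage the full-cycle product must be 1, so the missing rate is 1 / 1.3156056 ≈ 0.7601062.

0.76011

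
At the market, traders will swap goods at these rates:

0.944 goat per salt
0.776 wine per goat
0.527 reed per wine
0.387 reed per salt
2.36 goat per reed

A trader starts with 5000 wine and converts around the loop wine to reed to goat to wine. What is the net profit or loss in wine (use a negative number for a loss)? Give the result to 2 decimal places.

-174.37

5000 wine × 0.527 = 2635 reed
2635 reed × 2.36 = 6218.6 goat
6218.6 goat × 0.776 = 4825.6336 wine
Net change: 4825.6336 − 5000 = -174.3664 wine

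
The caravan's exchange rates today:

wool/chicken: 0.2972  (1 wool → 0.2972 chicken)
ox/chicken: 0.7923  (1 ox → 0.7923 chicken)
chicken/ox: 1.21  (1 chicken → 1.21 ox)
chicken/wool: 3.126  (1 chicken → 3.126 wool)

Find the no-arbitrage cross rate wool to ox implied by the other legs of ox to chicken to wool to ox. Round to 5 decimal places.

Known legs of the cycle: 0.7923 × 3.126 = 2.4767298
For no arbitrage the full-cycle product must be 1, so the missing rate is 1 / 2.4767298 ≈ 0.4037582.

0.40376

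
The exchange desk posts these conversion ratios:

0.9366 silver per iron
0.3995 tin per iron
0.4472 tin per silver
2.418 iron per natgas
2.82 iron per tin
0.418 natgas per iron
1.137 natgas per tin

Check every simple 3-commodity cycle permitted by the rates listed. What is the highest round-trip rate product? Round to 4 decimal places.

1.1812

iron→silver→tin→iron: 0.9366 × 0.4472 × 2.82 = 1.18115
natgas→iron→tin→natgas: 2.418 × 0.3995 × 1.137 = 1.09833
Maximum is iron→silver→tin→iron at 1.1812; arbitrage exists.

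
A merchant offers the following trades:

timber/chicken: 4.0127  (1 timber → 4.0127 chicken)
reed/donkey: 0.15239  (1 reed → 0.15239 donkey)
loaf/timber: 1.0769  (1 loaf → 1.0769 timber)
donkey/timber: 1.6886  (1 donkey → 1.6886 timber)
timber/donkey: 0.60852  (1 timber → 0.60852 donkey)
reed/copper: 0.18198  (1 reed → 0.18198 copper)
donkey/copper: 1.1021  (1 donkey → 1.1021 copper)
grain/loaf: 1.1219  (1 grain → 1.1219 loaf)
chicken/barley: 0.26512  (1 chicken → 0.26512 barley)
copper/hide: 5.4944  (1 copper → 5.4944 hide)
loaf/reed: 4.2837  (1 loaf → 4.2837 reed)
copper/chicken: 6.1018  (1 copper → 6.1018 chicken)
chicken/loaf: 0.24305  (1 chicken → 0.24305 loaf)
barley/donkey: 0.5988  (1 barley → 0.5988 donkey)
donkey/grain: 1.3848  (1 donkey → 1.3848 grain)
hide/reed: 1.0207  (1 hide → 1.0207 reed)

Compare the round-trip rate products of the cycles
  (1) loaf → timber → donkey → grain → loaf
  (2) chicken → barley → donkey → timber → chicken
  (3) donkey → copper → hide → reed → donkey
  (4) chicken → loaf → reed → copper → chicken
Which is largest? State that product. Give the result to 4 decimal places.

(1) 1.0769 × 0.60852 × 1.3848 × 1.1219 = 1.01810
(2) 0.26512 × 0.5988 × 1.6886 × 4.0127 = 1.07569
(3) 1.1021 × 5.4944 × 1.0207 × 0.15239 = 0.94188
(4) 0.24305 × 4.2837 × 0.18198 × 6.1018 = 1.15610
Highest is cycle (4) at 1.1561 (>1, arbitrage).

1.1561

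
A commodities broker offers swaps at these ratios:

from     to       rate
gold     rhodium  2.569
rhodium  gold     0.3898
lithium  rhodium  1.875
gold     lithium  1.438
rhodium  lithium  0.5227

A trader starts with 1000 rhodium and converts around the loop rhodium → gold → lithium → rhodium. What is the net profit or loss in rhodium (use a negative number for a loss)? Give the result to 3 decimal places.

1000 rhodium × 0.3898 = 389.8 gold
389.8 gold × 1.438 = 560.5324 lithium
560.5324 lithium × 1.875 = 1050.99825 rhodium
Net change: 1050.99825 − 1000 = 50.99825 rhodium

50.998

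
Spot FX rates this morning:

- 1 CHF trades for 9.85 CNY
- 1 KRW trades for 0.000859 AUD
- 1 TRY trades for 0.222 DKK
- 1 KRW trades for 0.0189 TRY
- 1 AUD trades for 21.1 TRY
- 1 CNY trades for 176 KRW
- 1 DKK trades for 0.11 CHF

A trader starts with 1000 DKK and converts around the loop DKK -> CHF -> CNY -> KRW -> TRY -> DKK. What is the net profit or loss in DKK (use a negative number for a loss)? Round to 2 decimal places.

-199.88

1000 DKK × 0.11 = 110 CHF
110 CHF × 9.85 = 1083.5 CNY
1083.5 CNY × 176 = 190696 KRW
190696 KRW × 0.0189 = 3604.1544 TRY
3604.1544 TRY × 0.222 = 800.1222768 DKK
Net change: 800.1222768 − 1000 = -199.8777232 DKK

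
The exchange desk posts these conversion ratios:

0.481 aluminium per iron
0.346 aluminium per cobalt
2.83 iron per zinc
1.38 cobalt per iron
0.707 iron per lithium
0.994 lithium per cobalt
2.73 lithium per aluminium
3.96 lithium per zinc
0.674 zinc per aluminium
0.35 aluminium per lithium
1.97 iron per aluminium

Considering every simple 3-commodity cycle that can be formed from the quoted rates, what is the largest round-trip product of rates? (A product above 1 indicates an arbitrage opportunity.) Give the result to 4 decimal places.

iron→cobalt→lithium→iron: 1.38 × 0.994 × 0.707 = 0.96981
iron→cobalt→aluminium→iron: 1.38 × 0.346 × 1.97 = 0.94064
zinc→lithium→aluminium→zinc: 3.96 × 0.35 × 0.674 = 0.93416
iron→aluminium→lithium→iron: 0.481 × 2.73 × 0.707 = 0.92838
zinc→iron→aluminium→zinc: 2.83 × 0.481 × 0.674 = 0.91747
Maximum is iron→cobalt→lithium→iron at 0.9698; no arbitrage — every cycle loses value.

0.9698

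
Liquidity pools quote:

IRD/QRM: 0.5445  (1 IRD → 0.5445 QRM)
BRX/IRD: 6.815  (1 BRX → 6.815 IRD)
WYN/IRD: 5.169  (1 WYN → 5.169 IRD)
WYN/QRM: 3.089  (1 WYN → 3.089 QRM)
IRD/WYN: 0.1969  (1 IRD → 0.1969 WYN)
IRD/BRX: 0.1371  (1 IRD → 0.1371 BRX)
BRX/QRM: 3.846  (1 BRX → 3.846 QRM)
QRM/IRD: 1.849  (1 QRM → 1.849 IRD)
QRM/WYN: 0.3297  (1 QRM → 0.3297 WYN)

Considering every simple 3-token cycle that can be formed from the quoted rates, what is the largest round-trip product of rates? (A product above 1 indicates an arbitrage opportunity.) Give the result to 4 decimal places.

1.1246

QRM→IRD→WYN→QRM: 1.849 × 0.1969 × 3.089 = 1.12461
QRM→IRD→BRX→QRM: 1.849 × 0.1371 × 3.846 = 0.97495
QRM→WYN→IRD→QRM: 0.3297 × 5.169 × 0.5445 = 0.92795
Maximum is QRM→IRD→WYN→QRM at 1.1246; arbitrage exists.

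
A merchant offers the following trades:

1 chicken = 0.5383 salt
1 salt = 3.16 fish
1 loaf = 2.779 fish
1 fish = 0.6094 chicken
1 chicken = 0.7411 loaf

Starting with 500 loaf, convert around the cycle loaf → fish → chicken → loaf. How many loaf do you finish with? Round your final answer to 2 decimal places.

627.53

500 loaf × 2.779 = 1389.5 fish
1389.5 fish × 0.6094 = 846.7613 chicken
846.7613 chicken × 0.7411 = 627.53479943 loaf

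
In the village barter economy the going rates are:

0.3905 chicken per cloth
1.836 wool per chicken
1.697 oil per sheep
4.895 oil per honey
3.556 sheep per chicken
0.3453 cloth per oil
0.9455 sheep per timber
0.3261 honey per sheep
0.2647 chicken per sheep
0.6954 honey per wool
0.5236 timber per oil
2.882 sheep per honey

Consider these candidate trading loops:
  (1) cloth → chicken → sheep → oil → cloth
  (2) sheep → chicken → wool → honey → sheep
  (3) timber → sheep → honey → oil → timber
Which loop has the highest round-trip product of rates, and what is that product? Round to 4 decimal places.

(1) 0.3905 × 3.556 × 1.697 × 0.3453 = 0.81369
(2) 0.2647 × 1.836 × 0.6954 × 2.882 = 0.97399
(3) 0.9455 × 0.3261 × 4.895 × 0.5236 = 0.79025
Highest is cycle (2) at 0.9740 (≤1, no arbitrage).

0.9740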